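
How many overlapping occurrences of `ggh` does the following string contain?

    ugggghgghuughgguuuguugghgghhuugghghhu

Sliding a length-3 window over the 37 characters (35 positions):
  position 4–6: ggh
  position 7–9: ggh
  position 22–24: ggh
  position 25–27: ggh
  position 31–33: ggh

5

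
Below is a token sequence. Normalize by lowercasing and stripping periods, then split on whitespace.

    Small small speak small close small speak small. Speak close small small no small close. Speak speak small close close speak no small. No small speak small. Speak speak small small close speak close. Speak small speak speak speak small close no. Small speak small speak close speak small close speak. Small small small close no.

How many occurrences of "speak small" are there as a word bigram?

Scanning the 55 overlapping bigram windows for "speak small":
  position 3–4: speak small
  position 7–8: speak small
  position 17–18: speak small
  position 26–27: speak small
  position 29–30: speak small
  position 35–36: speak small
  position 39–40: speak small
  position 44–45: speak small
  position 48–49: speak small
  position 51–52: speak small

10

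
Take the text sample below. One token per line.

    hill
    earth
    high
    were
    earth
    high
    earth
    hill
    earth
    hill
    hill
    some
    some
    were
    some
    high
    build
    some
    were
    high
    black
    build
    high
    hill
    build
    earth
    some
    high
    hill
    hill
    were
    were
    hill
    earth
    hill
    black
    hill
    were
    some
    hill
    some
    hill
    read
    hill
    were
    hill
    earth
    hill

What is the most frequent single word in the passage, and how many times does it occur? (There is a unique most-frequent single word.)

Unigram frequencies (highest first):
  hill: 15
  earth: 7
  were: 7
  some: 7
  high: 6
  build: 3
  … (2 more, each ≤ 2)

"hill", 15 times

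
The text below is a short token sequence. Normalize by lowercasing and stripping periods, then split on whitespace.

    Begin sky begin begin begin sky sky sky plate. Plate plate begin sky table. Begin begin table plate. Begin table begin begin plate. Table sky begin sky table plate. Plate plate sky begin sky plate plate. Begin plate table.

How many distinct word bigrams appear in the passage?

15

39 tokens → 38 bigram windows in total.
Repeated bigrams (each contributes count−1 duplicates):
  begin sky: 5
  plate plate: 5
  begin begin: 4
  plate begin: 3
  sky begin: 3
  begin plate: 2
  begin table: 2
  plate table: 2
  … (5 more repeated)
23 duplicate windows → 38 − 23 = 15 distinct.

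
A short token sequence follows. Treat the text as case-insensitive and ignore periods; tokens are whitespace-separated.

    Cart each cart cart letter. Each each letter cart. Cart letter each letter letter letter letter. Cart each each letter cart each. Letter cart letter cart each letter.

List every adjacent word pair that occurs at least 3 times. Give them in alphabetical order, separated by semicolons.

cart each; cart letter; each letter; letter cart; letter letter

Bigram counts meeting the condition (at least 3 times):
  cart each: 4
  cart letter: 3
  each letter: 5
  letter cart: 5
  letter letter: 3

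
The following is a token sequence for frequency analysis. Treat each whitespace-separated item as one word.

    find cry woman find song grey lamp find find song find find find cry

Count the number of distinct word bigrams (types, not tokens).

14 tokens → 13 bigram windows in total.
Repeated bigrams (each contributes count−1 duplicates):
  find find: 3
  find cry: 2
  find song: 2
4 duplicate windows → 13 − 4 = 9 distinct.

9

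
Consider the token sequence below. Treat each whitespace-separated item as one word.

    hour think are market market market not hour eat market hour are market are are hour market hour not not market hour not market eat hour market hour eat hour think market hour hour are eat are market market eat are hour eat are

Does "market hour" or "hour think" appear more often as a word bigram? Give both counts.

"market hour" (5 vs 2)

"market hour": 5 occurrences
"hour think": 2 occurrences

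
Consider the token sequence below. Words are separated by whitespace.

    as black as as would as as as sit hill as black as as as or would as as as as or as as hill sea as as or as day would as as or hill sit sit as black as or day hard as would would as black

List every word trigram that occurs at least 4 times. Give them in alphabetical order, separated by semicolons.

as as as; as as or

Trigram counts meeting the condition (at least 4 times):
  as as as: 4
  as as or: 4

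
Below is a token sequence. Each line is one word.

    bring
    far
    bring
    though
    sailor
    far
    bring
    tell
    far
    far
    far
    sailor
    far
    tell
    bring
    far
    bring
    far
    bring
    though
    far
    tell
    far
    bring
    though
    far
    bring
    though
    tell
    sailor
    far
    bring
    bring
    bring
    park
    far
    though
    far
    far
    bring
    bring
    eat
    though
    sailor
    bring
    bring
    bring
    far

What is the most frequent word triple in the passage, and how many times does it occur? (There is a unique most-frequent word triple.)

Trigram frequencies (highest first):
  far bring though: 4
  bring far bring: 3
  sailor far bring: 2
  bring though far: 2
  far bring bring: 2
  bring bring bring: 2
  … (31 more, each ≤ 1)

"far bring though", 4 times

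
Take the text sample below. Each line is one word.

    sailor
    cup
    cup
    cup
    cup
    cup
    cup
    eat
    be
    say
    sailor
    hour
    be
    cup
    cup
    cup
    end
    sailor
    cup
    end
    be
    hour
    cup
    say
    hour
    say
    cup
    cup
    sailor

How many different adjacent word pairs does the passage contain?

19

29 tokens → 28 bigram windows in total.
Repeated bigrams (each contributes count−1 duplicates):
  cup cup: 8
  cup end: 2
  sailor cup: 2
9 duplicate windows → 28 − 9 = 19 distinct.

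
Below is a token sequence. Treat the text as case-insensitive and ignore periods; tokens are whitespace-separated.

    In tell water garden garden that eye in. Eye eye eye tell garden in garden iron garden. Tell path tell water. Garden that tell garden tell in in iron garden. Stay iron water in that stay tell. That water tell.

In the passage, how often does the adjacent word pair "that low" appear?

0

Scanning the 39 overlapping bigram windows for "that low":
  (none found)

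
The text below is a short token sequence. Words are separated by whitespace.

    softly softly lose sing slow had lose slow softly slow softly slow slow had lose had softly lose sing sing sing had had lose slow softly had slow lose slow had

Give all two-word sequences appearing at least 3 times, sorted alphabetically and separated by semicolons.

Bigram counts meeting the condition (at least 3 times):
  had lose: 3
  lose slow: 3
  slow had: 3
  slow softly: 3

had lose; lose slow; slow had; slow softly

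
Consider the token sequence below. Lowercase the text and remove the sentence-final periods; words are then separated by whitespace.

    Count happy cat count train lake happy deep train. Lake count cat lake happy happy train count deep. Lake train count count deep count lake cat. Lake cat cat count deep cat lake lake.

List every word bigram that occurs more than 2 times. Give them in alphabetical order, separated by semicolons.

cat lake; count deep

Bigram counts meeting the condition (more than 2 times):
  cat lake: 3
  count deep: 3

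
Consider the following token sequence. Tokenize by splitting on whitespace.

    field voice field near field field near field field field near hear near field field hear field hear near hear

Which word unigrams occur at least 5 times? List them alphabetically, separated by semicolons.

field; near

Unigram counts meeting the condition (at least 5 times):
  field: 10
  near: 5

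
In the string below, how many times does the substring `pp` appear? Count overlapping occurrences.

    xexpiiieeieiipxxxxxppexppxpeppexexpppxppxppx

7

Sliding a length-2 window over the 44 characters (43 positions):
  position 20–21: pp
  position 24–25: pp
  position 29–30: pp
  position 35–36: pp
  position 36–37: pp
  position 39–40: pp
  position 42–43: pp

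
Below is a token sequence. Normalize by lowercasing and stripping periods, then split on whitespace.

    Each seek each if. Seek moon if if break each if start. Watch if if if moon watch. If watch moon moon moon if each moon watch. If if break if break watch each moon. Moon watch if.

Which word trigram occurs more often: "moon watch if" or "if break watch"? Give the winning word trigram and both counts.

"moon watch if" (3 vs 1)

"moon watch if": 3 occurrences
"if break watch": 1 occurrence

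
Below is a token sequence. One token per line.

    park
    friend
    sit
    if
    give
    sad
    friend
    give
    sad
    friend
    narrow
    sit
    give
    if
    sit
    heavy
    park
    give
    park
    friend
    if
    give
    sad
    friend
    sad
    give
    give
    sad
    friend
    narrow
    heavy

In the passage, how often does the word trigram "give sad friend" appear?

4

Scanning the 29 overlapping trigram windows for "give sad friend":
  position 5–7: give sad friend
  position 8–10: give sad friend
  position 22–24: give sad friend
  position 27–29: give sad friend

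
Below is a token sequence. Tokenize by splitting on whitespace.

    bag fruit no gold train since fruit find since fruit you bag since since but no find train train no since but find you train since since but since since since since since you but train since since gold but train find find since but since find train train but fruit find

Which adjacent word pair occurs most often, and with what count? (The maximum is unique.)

Bigram frequencies (highest first):
  since since: 7
  since but: 4
  train since: 3
  since fruit: 2
  fruit find: 2
  find since: 2
  … (27 more, each ≤ 2)

"since since", 7 times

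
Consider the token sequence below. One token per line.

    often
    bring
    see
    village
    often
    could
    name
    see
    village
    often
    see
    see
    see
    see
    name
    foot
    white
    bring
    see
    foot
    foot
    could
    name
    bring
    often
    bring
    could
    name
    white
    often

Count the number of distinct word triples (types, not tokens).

30 tokens → 28 trigram windows in total.
Repeated trigrams (each contributes count−1 duplicates):
  see see see: 2
  see village often: 2
2 duplicate windows → 28 − 2 = 26 distinct.

26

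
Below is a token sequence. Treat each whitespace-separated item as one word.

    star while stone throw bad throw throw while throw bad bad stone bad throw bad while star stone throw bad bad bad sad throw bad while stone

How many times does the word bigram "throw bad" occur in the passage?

5

Scanning the 26 overlapping bigram windows for "throw bad":
  position 4–5: throw bad
  position 9–10: throw bad
  position 14–15: throw bad
  position 19–20: throw bad
  position 24–25: throw bad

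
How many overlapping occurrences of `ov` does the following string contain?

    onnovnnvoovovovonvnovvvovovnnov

Sliding a length-2 window over the 31 characters (30 positions):
  position 4–5: ov
  position 10–11: ov
  position 12–13: ov
  position 14–15: ov
  position 20–21: ov
  position 24–25: ov
  position 26–27: ov
  position 30–31: ov

8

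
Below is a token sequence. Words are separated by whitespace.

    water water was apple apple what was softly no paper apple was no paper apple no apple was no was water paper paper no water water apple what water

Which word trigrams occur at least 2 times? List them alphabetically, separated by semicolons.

apple was no; no paper apple

Trigram counts meeting the condition (at least 2 times):
  apple was no: 2
  no paper apple: 2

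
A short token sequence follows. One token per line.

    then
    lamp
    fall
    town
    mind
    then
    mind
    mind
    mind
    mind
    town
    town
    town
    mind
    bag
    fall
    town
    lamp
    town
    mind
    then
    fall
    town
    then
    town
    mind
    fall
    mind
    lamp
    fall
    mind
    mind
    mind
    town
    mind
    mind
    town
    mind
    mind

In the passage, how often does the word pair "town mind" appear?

6

Scanning the 38 overlapping bigram windows for "town mind":
  position 4–5: town mind
  position 13–14: town mind
  position 19–20: town mind
  position 25–26: town mind
  position 34–35: town mind
  position 37–38: town mind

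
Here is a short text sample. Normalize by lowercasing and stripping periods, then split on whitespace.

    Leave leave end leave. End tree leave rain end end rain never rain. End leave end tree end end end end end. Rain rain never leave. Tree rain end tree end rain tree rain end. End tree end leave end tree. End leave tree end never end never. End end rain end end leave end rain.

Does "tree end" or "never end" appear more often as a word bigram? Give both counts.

"tree end" (5 vs 2)

"tree end": 5 occurrences
"never end": 2 occurrences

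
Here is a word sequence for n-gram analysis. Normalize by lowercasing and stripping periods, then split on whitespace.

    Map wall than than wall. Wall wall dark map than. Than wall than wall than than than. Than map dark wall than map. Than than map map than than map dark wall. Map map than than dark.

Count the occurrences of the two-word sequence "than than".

8

Scanning the 36 overlapping bigram windows for "than than":
  position 3–4: than than
  position 10–11: than than
  position 15–16: than than
  position 16–17: than than
  position 17–18: than than
  position 24–25: than than
  position 28–29: than than
  position 35–36: than than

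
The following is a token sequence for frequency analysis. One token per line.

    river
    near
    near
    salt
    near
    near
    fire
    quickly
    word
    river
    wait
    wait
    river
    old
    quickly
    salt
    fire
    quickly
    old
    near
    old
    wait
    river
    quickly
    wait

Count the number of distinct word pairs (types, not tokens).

21

25 tokens → 24 bigram windows in total.
Repeated bigrams (each contributes count−1 duplicates):
  fire quickly: 2
  near near: 2
  wait river: 2
3 duplicate windows → 24 − 3 = 21 distinct.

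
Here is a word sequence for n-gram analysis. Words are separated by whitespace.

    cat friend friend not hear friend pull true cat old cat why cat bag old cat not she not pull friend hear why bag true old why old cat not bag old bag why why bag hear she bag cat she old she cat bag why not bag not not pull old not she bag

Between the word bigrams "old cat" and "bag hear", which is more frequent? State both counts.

"old cat": 3 occurrences
"bag hear": 1 occurrence

"old cat" (3 vs 1)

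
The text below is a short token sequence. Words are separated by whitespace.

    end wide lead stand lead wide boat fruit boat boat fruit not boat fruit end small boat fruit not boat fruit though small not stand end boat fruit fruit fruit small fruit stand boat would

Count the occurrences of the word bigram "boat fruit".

6

Scanning the 34 overlapping bigram windows for "boat fruit":
  position 7–8: boat fruit
  position 10–11: boat fruit
  position 13–14: boat fruit
  position 17–18: boat fruit
  position 20–21: boat fruit
  position 27–28: boat fruit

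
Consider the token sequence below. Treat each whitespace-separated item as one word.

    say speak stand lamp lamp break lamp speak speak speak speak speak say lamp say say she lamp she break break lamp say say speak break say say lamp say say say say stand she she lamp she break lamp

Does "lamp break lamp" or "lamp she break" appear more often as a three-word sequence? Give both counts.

"lamp she break" (2 vs 1)

"lamp break lamp": 1 occurrence
"lamp she break": 2 occurrences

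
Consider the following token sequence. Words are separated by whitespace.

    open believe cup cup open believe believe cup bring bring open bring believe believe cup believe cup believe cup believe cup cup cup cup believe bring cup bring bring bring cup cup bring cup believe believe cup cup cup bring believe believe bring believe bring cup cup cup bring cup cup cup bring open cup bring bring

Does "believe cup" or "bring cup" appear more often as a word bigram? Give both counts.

"believe cup": 7 occurrences
"bring cup": 5 occurrences

"believe cup" (7 vs 5)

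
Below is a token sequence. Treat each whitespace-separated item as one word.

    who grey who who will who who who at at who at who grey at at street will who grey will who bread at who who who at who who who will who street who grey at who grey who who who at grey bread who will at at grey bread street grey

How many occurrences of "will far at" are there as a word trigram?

0

Scanning the 51 overlapping trigram windows for "will far at":
  (none found)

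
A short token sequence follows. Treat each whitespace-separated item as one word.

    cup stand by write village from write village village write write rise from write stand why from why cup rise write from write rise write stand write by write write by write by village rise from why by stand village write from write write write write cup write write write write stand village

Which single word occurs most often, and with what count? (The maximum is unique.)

"write", 21 times

Unigram frequencies (highest first):
  write: 21
  village: 6
  from: 6
  stand: 5
  by: 5
  rise: 4
  … (2 more, each ≤ 3)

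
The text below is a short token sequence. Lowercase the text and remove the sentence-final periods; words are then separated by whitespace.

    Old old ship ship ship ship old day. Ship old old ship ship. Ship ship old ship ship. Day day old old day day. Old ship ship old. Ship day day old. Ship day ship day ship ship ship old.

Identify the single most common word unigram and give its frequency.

"ship", 19 times

Unigram frequencies (highest first):
  ship: 19
  old: 12
  day: 9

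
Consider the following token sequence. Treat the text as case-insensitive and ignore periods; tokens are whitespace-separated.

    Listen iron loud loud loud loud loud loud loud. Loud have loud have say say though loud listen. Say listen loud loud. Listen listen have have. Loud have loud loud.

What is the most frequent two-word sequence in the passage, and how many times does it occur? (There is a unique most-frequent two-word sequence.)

Bigram frequencies (highest first):
  loud loud: 9
  loud have: 3
  have loud: 3
  loud listen: 2
  listen iron: 1
  iron loud: 1
  … (10 more, each ≤ 1)

"loud loud", 9 times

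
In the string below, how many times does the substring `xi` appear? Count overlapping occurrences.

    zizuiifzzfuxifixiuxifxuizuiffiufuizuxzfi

Sliding a length-2 window over the 40 characters (39 positions):
  position 12–13: xi
  position 16–17: xi
  position 19–20: xi

3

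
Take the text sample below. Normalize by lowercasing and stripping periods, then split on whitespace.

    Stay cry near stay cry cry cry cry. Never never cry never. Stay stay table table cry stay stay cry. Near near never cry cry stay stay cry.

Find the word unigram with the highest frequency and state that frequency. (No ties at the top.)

Unigram frequencies (highest first):
  cry: 11
  stay: 8
  never: 4
  near: 3
  table: 2

"cry", 11 times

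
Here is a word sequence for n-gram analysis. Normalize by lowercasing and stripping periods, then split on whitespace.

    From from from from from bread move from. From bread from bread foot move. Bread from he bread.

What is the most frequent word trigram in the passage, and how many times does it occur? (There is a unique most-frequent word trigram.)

Trigram frequencies (highest first):
  from from from: 3
  from from bread: 2
  from bread move: 1
  bread move from: 1
  move from from: 1
  from bread from: 1
  … (7 more, each ≤ 1)

"from from from", 3 times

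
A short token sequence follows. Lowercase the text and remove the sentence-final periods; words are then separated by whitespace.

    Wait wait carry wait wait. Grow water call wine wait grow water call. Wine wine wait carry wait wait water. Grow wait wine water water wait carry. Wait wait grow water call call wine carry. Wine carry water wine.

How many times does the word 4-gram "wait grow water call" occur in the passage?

3

Scanning the 36 overlapping 4-gram windows for "wait grow water call":
  position 5–8: wait grow water call
  position 10–13: wait grow water call
  position 29–32: wait grow water call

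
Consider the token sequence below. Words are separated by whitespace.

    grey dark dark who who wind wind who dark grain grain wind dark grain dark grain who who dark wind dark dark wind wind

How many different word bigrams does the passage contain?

24 tokens → 23 bigram windows in total.
Repeated bigrams (each contributes count−1 duplicates):
  dark grain: 3
  dark dark: 2
  dark wind: 2
  who dark: 2
  who who: 2
  wind dark: 2
  wind wind: 2
8 duplicate windows → 23 − 8 = 15 distinct.

15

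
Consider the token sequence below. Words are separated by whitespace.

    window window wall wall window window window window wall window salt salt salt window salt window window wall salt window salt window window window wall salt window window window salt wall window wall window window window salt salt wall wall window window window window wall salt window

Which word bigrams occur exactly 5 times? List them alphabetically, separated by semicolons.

Bigram counts meeting the condition (exactly 5 times):
  wall window: 5
  window salt: 5

wall window; window salt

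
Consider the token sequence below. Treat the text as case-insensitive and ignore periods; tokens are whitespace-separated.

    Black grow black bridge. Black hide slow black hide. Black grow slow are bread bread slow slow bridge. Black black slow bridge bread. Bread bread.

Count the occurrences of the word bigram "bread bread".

Scanning the 24 overlapping bigram windows for "bread bread":
  position 14–15: bread bread
  position 23–24: bread bread
  position 24–25: bread bread

3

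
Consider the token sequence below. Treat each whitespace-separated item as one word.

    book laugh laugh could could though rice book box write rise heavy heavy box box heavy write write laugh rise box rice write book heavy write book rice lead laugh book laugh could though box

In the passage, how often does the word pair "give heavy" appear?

Scanning the 34 overlapping bigram windows for "give heavy":
  (none found)

0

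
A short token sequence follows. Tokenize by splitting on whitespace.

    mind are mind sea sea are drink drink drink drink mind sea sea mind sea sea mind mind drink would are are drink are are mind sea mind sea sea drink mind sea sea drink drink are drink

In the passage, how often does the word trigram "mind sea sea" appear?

Scanning the 36 overlapping trigram windows for "mind sea sea":
  position 3–5: mind sea sea
  position 11–13: mind sea sea
  position 14–16: mind sea sea
  position 28–30: mind sea sea
  position 32–34: mind sea sea

5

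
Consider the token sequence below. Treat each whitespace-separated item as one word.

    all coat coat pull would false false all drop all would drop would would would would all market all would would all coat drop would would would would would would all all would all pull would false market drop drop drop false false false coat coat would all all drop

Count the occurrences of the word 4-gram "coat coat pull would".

1

Scanning the 47 overlapping 4-gram windows for "coat coat pull would":
  position 2–5: coat coat pull would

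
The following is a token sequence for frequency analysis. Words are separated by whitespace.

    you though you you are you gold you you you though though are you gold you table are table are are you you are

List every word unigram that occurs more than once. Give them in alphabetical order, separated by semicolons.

are; gold; table; though; you

Unigram counts meeting the condition (more than once):
  are: 6
  gold: 2
  table: 2
  though: 3
  you: 11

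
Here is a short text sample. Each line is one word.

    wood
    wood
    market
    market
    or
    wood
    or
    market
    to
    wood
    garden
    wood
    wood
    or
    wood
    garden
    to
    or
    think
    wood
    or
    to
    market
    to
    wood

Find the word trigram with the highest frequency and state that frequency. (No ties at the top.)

Trigram frequencies (highest first):
  market to wood: 2
  wood wood market: 1
  wood market market: 1
  market market or: 1
  market or wood: 1
  or wood or: 1
  … (16 more, each ≤ 1)

"market to wood", 2 times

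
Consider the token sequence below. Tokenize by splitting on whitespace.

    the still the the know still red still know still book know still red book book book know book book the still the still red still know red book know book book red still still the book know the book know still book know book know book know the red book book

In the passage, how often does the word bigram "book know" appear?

Scanning the 51 overlapping bigram windows for "book know":
  position 11–12: book know
  position 17–18: book know
  position 29–30: book know
  position 37–38: book know
  position 40–41: book know
  position 43–44: book know
  position 45–46: book know
  position 47–48: book know

8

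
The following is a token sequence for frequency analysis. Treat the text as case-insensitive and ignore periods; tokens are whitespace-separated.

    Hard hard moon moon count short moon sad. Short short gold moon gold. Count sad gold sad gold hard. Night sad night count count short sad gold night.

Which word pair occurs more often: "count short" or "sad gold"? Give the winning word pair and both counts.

"count short": 2 occurrences
"sad gold": 3 occurrences

"sad gold" (3 vs 2)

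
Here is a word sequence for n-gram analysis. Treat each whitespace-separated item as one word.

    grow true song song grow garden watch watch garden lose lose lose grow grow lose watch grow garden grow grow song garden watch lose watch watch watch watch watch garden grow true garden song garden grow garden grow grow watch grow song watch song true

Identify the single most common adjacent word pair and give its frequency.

"watch watch", 5 times

Bigram frequencies (highest first):
  watch watch: 5
  garden grow: 4
  grow garden: 3
  grow grow: 3
  grow true: 2
  garden watch: 2
  … (19 more, each ≤ 2)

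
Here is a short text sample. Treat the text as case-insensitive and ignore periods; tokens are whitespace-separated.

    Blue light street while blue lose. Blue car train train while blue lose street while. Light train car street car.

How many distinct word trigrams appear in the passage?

20 tokens → 18 trigram windows in total.
Repeated trigrams (each contributes count−1 duplicates):
  while blue lose: 2
1 duplicate windows → 18 − 1 = 17 distinct.

17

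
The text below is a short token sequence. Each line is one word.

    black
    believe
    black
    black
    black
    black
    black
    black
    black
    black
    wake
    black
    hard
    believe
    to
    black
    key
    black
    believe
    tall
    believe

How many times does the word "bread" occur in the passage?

0

Scanning the 21 tokens for "bread":
  (none found)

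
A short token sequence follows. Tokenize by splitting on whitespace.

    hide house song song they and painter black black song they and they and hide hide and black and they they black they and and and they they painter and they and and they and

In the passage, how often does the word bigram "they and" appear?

6

Scanning the 34 overlapping bigram windows for "they and":
  position 5–6: they and
  position 11–12: they and
  position 13–14: they and
  position 23–24: they and
  position 31–32: they and
  position 34–35: they and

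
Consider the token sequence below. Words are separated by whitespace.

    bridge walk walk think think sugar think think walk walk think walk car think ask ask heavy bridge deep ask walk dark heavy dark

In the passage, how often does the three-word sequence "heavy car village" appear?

Scanning the 22 overlapping trigram windows for "heavy car village":
  (none found)

0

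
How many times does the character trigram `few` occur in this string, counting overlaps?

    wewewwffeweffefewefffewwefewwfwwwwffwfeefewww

Sliding a length-3 window over the 45 characters (43 positions):
  position 8–10: few
  position 15–17: few
  position 21–23: few
  position 26–28: few
  position 41–43: few

5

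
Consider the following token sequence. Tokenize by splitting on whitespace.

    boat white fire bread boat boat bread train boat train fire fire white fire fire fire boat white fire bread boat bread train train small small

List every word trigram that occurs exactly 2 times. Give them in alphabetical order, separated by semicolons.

boat bread train; boat white fire; fire bread boat; white fire bread

Trigram counts meeting the condition (exactly 2 times):
  boat bread train: 2
  boat white fire: 2
  fire bread boat: 2
  white fire bread: 2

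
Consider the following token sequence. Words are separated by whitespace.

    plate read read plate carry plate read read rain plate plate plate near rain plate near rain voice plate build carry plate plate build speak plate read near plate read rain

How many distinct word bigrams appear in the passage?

31 tokens → 30 bigram windows in total.
Repeated bigrams (each contributes count−1 duplicates):
  plate read: 4
  plate plate: 3
  carry plate: 2
  near rain: 2
  plate build: 2
  plate near: 2
  rain plate: 2
  read rain: 2
  … (1 more repeated)
12 duplicate windows → 30 − 12 = 18 distinct.

18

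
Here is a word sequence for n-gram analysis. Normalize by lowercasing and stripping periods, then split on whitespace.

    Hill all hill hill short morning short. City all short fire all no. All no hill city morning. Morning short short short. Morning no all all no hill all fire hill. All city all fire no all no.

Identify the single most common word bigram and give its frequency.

"all no", 4 times

Bigram frequencies (highest first):
  all no: 4
  hill all: 3
  no all: 3
  short morning: 2
  morning short: 2
  city all: 2
  … (18 more, each ≤ 2)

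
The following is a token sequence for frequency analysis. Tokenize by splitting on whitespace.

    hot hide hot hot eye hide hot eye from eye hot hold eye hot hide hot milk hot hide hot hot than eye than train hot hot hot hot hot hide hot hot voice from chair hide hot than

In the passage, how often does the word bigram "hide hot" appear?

Scanning the 38 overlapping bigram windows for "hide hot":
  position 2–3: hide hot
  position 6–7: hide hot
  position 15–16: hide hot
  position 19–20: hide hot
  position 31–32: hide hot
  position 37–38: hide hot

6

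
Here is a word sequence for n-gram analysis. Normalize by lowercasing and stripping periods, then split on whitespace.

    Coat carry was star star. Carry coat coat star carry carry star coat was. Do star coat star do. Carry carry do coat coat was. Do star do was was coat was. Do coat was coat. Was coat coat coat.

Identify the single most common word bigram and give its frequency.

Bigram frequencies (highest first):
  coat was: 5
  coat coat: 4
  was do: 3
  was coat: 3
  star carry: 2
  coat star: 2
  … (15 more, each ≤ 2)

"coat was", 5 times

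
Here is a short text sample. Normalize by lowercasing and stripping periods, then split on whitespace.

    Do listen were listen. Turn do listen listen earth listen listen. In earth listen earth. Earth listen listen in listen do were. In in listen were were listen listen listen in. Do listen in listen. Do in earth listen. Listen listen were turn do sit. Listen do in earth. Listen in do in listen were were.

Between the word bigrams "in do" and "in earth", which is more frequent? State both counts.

"in earth" (3 vs 2)

"in do": 2 occurrences
"in earth": 3 occurrences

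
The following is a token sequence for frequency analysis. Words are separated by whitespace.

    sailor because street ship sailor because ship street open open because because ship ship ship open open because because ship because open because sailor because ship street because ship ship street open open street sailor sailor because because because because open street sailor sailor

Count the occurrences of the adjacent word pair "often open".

0

Scanning the 43 overlapping bigram windows for "often open":
  (none found)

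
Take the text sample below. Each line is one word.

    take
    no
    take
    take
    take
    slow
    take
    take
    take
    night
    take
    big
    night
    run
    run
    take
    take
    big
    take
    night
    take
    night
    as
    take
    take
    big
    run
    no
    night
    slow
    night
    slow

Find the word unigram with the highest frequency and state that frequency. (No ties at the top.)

"take", 14 times

Unigram frequencies (highest first):
  take: 14
  night: 6
  slow: 3
  big: 3
  run: 3
  no: 2
  … (1 more, each ≤ 1)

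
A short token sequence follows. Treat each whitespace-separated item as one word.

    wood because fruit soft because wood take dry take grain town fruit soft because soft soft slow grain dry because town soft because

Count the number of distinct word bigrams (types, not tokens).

19

23 tokens → 22 bigram windows in total.
Repeated bigrams (each contributes count−1 duplicates):
  soft because: 3
  fruit soft: 2
3 duplicate windows → 22 − 3 = 19 distinct.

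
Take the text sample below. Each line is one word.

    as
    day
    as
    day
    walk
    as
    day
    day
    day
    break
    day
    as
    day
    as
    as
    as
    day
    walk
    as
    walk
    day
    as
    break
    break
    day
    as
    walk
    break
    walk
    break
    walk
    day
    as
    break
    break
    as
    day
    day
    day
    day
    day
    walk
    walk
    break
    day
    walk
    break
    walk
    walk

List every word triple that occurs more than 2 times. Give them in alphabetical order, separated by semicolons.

day day day; walk break walk

Trigram counts meeting the condition (more than 2 times):
  day day day: 4
  walk break walk: 3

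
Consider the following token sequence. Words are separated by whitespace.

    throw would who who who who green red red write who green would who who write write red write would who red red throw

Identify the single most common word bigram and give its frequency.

"who who", 4 times

Bigram frequencies (highest first):
  who who: 4
  would who: 3
  who green: 2
  red red: 2
  red write: 2
  throw would: 1
  … (9 more, each ≤ 1)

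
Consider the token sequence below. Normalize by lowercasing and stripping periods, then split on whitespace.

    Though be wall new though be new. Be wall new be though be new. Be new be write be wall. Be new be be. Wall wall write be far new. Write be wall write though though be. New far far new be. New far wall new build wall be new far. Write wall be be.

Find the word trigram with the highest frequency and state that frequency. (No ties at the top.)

"be new be", 4 times

Trigram frequencies (highest first):
  be new be: 4
  though be new: 3
  be new far: 3
  be wall new: 2
  new be new: 2
  write be wall: 2
  … (36 more, each ≤ 2)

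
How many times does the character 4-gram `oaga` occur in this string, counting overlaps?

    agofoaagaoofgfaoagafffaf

Sliding a length-4 window over the 24 characters (21 positions):
  position 16–19: oaga

1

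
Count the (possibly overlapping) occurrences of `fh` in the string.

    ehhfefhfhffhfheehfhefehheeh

Sliding a length-2 window over the 27 characters (26 positions):
  position 6–7: fh
  position 8–9: fh
  position 11–12: fh
  position 13–14: fh
  position 18–19: fh

5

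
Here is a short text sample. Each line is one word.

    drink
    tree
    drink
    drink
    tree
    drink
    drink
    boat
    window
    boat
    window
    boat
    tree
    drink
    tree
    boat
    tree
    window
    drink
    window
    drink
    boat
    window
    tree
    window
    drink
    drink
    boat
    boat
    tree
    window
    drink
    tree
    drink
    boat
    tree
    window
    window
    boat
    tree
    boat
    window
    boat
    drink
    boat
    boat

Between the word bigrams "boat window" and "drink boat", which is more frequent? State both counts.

"boat window": 4 occurrences
"drink boat": 5 occurrences

"drink boat" (5 vs 4)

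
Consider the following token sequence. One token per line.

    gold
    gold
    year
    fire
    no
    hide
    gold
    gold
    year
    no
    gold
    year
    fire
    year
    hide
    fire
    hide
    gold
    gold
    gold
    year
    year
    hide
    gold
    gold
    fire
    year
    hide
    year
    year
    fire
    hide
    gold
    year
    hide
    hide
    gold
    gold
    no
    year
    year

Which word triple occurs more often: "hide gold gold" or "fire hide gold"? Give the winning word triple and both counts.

"hide gold gold" (4 vs 2)

"hide gold gold": 4 occurrences
"fire hide gold": 2 occurrences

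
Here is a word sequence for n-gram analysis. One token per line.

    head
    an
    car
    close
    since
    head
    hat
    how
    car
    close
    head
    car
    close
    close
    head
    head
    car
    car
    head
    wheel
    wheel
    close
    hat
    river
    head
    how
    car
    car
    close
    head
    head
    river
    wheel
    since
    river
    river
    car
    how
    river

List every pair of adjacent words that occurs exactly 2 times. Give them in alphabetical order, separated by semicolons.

Bigram counts meeting the condition (exactly 2 times):
  car car: 2
  head car: 2
  head head: 2
  how car: 2

car car; head car; head head; how car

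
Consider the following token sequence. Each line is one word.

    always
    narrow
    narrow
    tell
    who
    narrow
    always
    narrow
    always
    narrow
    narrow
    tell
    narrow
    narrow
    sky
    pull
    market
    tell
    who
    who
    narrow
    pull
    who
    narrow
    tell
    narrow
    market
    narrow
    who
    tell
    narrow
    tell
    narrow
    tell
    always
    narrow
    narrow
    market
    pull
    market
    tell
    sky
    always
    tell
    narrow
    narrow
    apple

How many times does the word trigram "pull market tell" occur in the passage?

2

Scanning the 45 overlapping trigram windows for "pull market tell":
  position 16–18: pull market tell
  position 39–41: pull market tell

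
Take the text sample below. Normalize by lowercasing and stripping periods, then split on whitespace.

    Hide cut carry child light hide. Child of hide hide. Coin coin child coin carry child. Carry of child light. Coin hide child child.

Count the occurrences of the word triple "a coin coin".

Scanning the 22 overlapping trigram windows for "a coin coin":
  (none found)

0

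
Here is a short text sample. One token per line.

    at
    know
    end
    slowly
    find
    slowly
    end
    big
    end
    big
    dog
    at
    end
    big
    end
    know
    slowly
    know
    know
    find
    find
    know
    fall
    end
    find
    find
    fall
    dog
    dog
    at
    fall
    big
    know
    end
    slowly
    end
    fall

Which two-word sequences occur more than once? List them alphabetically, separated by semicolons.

big end; dog at; end big; end slowly; find find; know end; slowly end

Bigram counts meeting the condition (more than once):
  big end: 2
  dog at: 2
  end big: 3
  end slowly: 2
  find find: 2
  know end: 2
  slowly end: 2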